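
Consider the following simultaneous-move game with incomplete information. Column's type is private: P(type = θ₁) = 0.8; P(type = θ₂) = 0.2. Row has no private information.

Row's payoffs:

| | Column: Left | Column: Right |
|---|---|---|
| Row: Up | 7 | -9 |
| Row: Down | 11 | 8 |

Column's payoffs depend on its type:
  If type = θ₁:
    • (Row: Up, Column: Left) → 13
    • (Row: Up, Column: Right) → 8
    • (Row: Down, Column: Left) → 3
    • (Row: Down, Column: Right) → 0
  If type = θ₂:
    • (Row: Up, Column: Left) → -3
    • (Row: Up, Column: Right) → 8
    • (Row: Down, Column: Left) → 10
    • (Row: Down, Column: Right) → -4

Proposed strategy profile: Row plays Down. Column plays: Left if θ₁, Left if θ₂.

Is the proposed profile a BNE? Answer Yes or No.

Row plays Down: E[Down] = 0.8·(11) + 0.2·(11) = 11; E[Up] = 7. Best-responding. ✓
Column (type θ₁), facing Down: Left gives 3, Right gives 0. Proposed Left is best. ✓
Column (type θ₂), facing Down: Left gives 10, Right gives -4. Proposed Left is best. ✓

Yes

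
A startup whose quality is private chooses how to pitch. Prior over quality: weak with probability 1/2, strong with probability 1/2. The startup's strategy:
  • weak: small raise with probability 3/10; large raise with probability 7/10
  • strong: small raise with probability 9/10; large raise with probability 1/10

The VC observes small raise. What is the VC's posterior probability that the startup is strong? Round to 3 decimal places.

P(small raise) = (1/2)·(3/10) + (1/2)·(9/10) = 3/5
P(strong | small raise) = ((1/2)·(9/10)) / (3/5) = (9/20) / (3/5) = 3/4

0.750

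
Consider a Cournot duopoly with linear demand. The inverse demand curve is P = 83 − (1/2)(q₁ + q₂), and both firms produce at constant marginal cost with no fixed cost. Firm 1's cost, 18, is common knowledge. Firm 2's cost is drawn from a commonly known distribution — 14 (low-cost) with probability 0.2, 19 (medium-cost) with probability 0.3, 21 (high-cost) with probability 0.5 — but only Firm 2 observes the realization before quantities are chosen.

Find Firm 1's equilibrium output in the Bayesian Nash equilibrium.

44

Firm 2 with cost c maximizes (83 − (1/2)(q₁+q₂) − c)·q₂, giving q₂(c) = (83 − c − (1/2)q₁).
E[c₂] = 0.2·14 + 0.3·19 + 0.5·21 = 19
Firm 1's FOC against E[q₂] yields q₁ = (83 − 2·18 + E[c₂])/(3/2) = (83 − 36 + 19)/(3/2) = 44.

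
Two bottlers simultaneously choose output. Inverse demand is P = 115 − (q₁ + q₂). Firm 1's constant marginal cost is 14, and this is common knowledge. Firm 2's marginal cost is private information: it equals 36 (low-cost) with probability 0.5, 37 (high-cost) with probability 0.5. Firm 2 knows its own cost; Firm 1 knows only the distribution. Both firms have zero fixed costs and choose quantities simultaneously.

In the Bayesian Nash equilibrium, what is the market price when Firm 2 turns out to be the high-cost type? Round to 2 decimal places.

55.42

Type-c best response for Firm 2: q₂(c) = (115 − c)/2 − q₁/2.
Firm 1 maximizes expected profit; its first-order condition is 115 − 2q₁ − E[q₂] − 14 = 0.
Substituting E[q₂] and solving: E[c₂] = 36.5, so q₁ = (115 − 2·14 + 36.5)/3 = 41.1667.
q₂(high-cost) = 18.4167, so P = 115 − (41.1667 + 18.4167) = 55.4167.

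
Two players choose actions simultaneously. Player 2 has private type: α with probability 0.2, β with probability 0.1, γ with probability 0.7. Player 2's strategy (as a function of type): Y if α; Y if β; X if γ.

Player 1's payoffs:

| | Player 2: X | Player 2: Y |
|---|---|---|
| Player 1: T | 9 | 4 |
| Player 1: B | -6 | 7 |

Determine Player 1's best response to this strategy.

Compute Player 1's expected payoff for each action, taking the expectation over Player 2's type.
E[T] = 0.2·(4) + 0.1·(4) + 0.7·(9) = 7.5
E[B] = 0.2·(7) + 0.1·(7) + 0.7·(-6) = -2.1
Best response: T (7.5 is the largest).

T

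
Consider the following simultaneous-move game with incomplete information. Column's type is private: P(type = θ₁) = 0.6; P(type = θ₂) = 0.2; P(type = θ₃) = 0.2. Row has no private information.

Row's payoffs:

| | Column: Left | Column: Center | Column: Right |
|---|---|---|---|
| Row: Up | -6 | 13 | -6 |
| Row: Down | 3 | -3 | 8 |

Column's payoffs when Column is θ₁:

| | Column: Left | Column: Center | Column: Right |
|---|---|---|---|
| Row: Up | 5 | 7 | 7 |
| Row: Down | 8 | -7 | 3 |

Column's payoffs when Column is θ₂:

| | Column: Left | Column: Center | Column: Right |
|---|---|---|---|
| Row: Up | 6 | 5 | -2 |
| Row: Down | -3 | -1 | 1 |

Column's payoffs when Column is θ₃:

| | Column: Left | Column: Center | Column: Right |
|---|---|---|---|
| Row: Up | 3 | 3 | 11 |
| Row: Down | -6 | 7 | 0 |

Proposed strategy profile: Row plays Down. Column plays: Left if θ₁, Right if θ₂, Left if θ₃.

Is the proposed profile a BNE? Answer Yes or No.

No

Row plays Down: E[Down] = 0.6·(3) + 0.2·(8) + 0.2·(3) = 4; E[Up] = -6. Best-responding. ✓
Column (type θ₁), facing Down: Left gives 8, Center gives -7, Right gives 3. Proposed Left is best. ✓
Column (type θ₂), facing Down: Left gives -3, Center gives -1, Right gives 1. Proposed Right is best. ✓
Column (type θ₃), facing Down: Left gives -6, Center gives 7, Right gives 0. Proposed Left is not best — profitable deviation exists. ✗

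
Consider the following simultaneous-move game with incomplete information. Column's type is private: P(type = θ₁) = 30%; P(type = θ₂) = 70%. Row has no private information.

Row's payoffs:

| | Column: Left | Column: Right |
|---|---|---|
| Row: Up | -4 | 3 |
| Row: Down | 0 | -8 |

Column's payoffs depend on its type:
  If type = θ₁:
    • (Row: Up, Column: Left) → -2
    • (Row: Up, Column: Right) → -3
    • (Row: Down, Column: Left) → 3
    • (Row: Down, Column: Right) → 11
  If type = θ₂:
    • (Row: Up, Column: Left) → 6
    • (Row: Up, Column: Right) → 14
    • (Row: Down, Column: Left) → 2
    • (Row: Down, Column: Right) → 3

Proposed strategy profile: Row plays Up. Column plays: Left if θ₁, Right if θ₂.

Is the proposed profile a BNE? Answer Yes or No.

Yes

Row plays Up: E[Up] = 0.3·(-4) + 0.7·(3) = 0.9; E[Down] = -5.6. Best-responding. ✓
Column (type θ₁), facing Up: Left gives -2, Right gives -3. Proposed Left is best. ✓
Column (type θ₂), facing Up: Left gives 6, Right gives 14. Proposed Right is best. ✓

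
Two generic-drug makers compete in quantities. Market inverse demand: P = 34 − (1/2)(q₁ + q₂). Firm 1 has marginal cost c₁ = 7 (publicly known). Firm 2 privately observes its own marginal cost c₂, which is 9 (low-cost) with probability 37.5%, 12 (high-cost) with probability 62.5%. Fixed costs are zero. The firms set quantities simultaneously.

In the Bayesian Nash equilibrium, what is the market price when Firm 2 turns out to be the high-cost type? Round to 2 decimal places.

17.85

Firm 2 with cost c maximizes (34 − (1/2)(q₁+q₂) − c)·q₂, giving q₂(c) = (34 − c − (1/2)q₁).
E[c₂] = 0.375·9 + 0.625·12 = 10.875
Firm 1's FOC against E[q₂] yields q₁ = (34 − 2·7 + E[c₂])/(3/2) = (34 − 14 + 10.875)/(3/2) = 20.5833.
q₂(high-cost) = 11.7083, so P = 34 − (1/2)·(20.5833 + 11.7083) = 17.8542.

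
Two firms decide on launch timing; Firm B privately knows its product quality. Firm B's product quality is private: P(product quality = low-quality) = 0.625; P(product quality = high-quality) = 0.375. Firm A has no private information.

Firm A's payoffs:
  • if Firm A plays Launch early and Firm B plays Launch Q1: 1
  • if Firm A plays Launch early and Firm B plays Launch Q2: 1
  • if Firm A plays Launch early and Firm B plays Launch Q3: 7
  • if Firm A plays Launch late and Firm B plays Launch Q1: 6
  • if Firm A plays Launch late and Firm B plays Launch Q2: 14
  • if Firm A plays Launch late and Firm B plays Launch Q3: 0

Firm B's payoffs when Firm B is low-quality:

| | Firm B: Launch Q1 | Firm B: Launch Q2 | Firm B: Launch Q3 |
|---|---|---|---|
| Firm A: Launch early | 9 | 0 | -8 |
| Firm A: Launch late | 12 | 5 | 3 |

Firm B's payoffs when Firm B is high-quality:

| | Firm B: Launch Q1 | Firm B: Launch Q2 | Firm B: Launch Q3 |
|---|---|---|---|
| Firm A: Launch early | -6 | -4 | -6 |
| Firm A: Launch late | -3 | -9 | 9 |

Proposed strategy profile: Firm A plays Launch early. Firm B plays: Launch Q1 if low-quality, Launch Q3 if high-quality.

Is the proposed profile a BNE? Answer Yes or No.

A profile is a BNE iff every type of every player is best-responding given beliefs about the other side.
Firm A plays Launch early: E[Launch early] = 0.625·(1) + 0.375·(7) = 3.25; E[Launch late] = 3.75. Not best-responding. ✗
Firm B (product quality low-quality), facing Launch early: Launch Q1 gives 9, Launch Q2 gives 0, Launch Q3 gives -8. Proposed Launch Q1 is best. ✓
Firm B (product quality high-quality), facing Launch early: Launch Q1 gives -6, Launch Q2 gives -4, Launch Q3 gives -6. Proposed Launch Q3 is not best — profitable deviation exists. ✗

No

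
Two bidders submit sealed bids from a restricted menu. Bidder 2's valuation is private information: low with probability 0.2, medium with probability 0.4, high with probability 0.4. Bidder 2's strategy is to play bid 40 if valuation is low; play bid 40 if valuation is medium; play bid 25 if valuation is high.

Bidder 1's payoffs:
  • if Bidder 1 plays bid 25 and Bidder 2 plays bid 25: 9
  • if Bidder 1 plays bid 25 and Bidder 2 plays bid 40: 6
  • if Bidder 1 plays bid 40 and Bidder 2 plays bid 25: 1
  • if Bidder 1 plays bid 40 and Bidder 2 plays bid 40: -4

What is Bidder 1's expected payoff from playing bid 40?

-2

E[bid 40] = 0.2·(-4) + 0.4·(-4) + 0.4·1 = (-0.8) + (-1.6) + 0.4 = -2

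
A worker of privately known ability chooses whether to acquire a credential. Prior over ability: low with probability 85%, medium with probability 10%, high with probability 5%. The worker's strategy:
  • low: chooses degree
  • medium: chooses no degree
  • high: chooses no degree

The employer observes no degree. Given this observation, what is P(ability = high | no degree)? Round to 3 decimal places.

0.333

Apply Bayes' rule using the sender's strategy as the likelihood.
P(no degree) = 0.85·0 + 0.1·1 + 0.05·1 = 0.15
P(high | no degree) = (0.05·1) / 0.15 = 0.05 / 0.15 = 0.333333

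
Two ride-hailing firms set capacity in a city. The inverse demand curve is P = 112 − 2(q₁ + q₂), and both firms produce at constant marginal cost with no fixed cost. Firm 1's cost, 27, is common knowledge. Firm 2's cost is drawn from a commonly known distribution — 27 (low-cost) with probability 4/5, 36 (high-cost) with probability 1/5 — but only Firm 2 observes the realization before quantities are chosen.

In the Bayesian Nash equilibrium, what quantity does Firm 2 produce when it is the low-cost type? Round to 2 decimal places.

14.02

Each type of Firm 2 best-responds to q₁; Firm 1 best-responds to the expected q₂ over Firm 2's types.
Firm 2 with cost c maximizes (112 − 2(q₁+q₂) − c)·q₂, giving q₂(c) = (112 − c − 2q₁)/4.
E[c₂] = 4/5·27 + 1/5·36 = 28.8
Firm 1's FOC against E[q₂] yields q₁ = (112 − 2·27 + E[c₂])/6 = (112 − 54 + 28.8)/6 = 14.4667.
q₂(low-cost) = (112 − 27 − 2·14.4667)/4 = 14.0167.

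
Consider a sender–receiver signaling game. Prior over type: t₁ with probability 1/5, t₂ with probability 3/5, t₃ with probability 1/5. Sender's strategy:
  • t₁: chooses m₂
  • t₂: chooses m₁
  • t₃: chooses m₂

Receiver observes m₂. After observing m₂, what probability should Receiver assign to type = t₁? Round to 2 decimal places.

0.50

P(m₂) = (1/5)·1 + (3/5)·0 + (1/5)·1 = 2/5
P(t₁ | m₂) = ((1/5)·1) / (2/5) = (1/5) / (2/5) = 1/2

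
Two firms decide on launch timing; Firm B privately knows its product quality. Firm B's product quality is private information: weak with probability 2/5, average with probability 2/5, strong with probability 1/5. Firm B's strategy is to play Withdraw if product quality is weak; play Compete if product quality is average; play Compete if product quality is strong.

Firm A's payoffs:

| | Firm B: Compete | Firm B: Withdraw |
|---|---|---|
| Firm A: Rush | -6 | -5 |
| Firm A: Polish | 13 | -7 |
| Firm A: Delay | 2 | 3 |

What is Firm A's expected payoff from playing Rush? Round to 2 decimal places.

E[Rush] = 2/5·(-5) + 2/5·(-6) + 1/5·(-6) = (-2) + (-12/5) + (-6/5) = -28/5

-5.60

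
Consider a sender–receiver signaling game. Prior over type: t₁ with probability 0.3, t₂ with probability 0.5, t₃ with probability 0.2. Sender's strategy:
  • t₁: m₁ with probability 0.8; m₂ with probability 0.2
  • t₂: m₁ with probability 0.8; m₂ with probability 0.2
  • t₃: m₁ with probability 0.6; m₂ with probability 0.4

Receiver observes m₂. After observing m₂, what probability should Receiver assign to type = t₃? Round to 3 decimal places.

0.333

Apply Bayes' rule using the sender's strategy as the likelihood.
P(m₂) = 0.3·0.2 + 0.5·0.2 + 0.2·0.4 = 0.24
P(t₃ | m₂) = (0.2·0.4) / 0.24 = 0.08 / 0.24 = 0.333333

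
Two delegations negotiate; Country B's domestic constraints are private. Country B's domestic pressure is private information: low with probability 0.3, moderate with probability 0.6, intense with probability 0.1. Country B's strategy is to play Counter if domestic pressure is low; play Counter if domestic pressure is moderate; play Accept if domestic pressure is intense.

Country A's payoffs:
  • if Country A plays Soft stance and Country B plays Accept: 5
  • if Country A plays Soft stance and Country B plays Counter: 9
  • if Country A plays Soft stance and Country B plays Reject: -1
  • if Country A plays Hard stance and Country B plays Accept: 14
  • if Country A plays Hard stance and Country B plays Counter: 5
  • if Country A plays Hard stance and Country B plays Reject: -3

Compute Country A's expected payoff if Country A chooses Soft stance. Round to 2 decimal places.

8.60

E[Soft stance] = 0.3·9 + 0.6·9 + 0.1·5 = 2.7 + 5.4 + 0.5 = 8.6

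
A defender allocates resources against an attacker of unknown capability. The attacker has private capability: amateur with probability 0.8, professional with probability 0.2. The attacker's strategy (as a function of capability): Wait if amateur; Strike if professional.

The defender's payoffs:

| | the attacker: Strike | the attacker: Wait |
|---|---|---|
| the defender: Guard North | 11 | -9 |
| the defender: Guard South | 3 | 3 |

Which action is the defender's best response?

E[Guard North] = 0.8·(-9) + 0.2·(11) = -5
E[Guard South] = 0.8·(3) + 0.2·(3) = 3
Best response: Guard South (3 is the largest).

Guard South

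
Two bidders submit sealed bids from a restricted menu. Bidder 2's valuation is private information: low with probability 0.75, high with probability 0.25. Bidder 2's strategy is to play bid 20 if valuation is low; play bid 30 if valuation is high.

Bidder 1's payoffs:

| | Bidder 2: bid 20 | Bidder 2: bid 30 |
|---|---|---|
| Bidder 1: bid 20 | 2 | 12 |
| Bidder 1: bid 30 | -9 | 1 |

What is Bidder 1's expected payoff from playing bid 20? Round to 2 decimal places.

4.50

E[bid 20] = 0.75·2 + 0.25·12 = 1.5 + 3 = 4.5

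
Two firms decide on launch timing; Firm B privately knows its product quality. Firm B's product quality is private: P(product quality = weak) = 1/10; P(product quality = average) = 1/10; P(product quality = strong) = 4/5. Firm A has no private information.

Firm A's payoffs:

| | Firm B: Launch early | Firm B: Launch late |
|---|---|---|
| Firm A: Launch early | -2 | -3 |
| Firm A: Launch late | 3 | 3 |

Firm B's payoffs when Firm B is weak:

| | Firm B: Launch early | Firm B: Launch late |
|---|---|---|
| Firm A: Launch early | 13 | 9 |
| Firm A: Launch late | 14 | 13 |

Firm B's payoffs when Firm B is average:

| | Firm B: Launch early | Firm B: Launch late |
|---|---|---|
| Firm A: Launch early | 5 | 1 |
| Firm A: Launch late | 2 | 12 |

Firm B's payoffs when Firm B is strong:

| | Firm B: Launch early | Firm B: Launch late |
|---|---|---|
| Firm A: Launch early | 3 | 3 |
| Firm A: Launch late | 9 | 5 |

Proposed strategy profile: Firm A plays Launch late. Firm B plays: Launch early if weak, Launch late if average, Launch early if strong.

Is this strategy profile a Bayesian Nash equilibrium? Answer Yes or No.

Yes

A profile is a BNE iff every type of every player is best-responding given beliefs about the other side.
Firm A plays Launch late: E[Launch late] = 1/10·(3) + 1/10·(3) + 4/5·(3) = 3; E[Launch early] = -21/10. Best-responding. ✓
Firm B (product quality weak), facing Launch late: Launch early gives 14, Launch late gives 13. Proposed Launch early is best. ✓
Firm B (product quality average), facing Launch late: Launch early gives 2, Launch late gives 12. Proposed Launch late is best. ✓
Firm B (product quality strong), facing Launch late: Launch early gives 9, Launch late gives 5. Proposed Launch early is best. ✓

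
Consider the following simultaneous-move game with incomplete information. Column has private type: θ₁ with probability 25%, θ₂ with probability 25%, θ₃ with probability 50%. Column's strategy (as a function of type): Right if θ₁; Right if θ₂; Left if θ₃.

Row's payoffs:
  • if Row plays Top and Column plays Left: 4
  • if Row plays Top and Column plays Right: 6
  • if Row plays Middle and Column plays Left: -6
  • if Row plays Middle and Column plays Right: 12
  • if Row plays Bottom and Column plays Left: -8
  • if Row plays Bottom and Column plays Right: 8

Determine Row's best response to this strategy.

Compute Row's expected payoff for each action, taking the expectation over Column's type.
E[Top] = 0.25·(6) + 0.25·(6) + 0.5·(4) = 5
E[Middle] = 0.25·(12) + 0.25·(12) + 0.5·(-6) = 3
E[Bottom] = 0.25·(8) + 0.25·(8) + 0.5·(-8) = 0
Best response: Top (5 is the largest).

Top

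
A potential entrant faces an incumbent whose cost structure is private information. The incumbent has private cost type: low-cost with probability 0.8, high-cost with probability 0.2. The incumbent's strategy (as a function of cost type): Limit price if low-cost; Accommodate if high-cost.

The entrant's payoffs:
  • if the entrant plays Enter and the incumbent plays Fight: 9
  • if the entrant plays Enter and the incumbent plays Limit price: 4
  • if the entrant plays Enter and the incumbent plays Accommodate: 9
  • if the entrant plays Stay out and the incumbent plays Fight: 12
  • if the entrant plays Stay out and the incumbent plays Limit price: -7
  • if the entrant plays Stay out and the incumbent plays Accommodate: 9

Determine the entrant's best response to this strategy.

Enter

Compute the entrant's expected payoff for each action, taking the expectation over the incumbent's type.
E[Enter] = 0.8·(4) + 0.2·(9) = 5
E[Stay out] = 0.8·(-7) + 0.2·(9) = -3.8
Best response: Enter (5 is the largest).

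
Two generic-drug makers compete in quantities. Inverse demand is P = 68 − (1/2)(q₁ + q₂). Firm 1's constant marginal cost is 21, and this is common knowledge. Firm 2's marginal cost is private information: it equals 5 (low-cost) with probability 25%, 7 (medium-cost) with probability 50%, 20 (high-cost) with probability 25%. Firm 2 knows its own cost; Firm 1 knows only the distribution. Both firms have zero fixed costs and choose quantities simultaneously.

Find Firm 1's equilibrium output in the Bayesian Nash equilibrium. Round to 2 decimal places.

23.83

Each type of Firm 2 best-responds to q₁; Firm 1 best-responds to the expected q₂ over Firm 2's types.
Firm 2 with cost c maximizes (68 − (1/2)(q₁+q₂) − c)·q₂, giving q₂(c) = (68 − c − (1/2)q₁).
E[c₂] = 0.25·5 + 0.5·7 + 0.25·20 = 9.75
Firm 1's FOC against E[q₂] yields q₁ = (68 − 2·21 + E[c₂])/(3/2) = (68 − 42 + 9.75)/(3/2) = 23.8333.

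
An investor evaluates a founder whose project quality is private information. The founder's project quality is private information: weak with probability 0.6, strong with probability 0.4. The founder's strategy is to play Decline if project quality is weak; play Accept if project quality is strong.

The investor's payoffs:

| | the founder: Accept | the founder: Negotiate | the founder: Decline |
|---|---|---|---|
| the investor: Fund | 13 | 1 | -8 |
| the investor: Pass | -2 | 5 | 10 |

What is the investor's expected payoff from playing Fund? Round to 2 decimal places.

0.40

E[Fund] = 0.6·(-8) + 0.4·13 = (-4.8) + 5.2 = 0.4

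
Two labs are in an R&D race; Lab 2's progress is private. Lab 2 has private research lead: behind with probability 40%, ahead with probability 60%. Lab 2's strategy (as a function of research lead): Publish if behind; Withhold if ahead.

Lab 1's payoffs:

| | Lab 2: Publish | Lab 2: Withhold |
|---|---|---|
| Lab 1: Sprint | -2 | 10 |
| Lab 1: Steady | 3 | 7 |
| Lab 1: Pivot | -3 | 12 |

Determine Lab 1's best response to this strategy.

Pivot

E[Sprint] = 0.4·(-2) + 0.6·(10) = 5.2
E[Steady] = 0.4·(3) + 0.6·(7) = 5.4
E[Pivot] = 0.4·(-3) + 0.6·(12) = 6
Best response: Pivot (6 is the largest).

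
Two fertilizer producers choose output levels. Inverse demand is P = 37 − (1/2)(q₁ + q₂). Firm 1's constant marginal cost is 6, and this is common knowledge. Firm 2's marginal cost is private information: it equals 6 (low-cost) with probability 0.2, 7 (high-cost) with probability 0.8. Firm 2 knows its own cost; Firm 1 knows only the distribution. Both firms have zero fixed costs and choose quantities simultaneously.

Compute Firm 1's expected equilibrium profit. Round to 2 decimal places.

224.72

Type-c best response for Firm 2: q₂(c) = (37 − c) − q₁/2.
Firm 1 maximizes expected profit; its first-order condition is 37 − q₁ − (1/2)E[q₂] − 6 = 0.
Substituting E[q₂] and solving: E[c₂] = 6.8, so q₁ = (37 − 2·6 + 6.8)/(3/2) = 21.2.
E[P] = 37 − (1/2)·(q₁ + E[q₂]) = 16.6; Firm 1's expected profit = (E[P] − 6)·q₁ = (16.6 − 6)·21.2 = 224.72.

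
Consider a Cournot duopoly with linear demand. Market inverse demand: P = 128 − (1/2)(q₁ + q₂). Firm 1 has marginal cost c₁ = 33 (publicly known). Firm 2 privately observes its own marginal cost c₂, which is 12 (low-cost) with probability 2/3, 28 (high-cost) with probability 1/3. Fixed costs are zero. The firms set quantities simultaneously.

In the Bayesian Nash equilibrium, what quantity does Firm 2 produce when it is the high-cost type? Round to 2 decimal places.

73.56

Type-c best response for Firm 2: q₂(c) = (128 − c) − q₁/2.
Firm 1 maximizes expected profit; its first-order condition is 128 − q₁ − (1/2)E[q₂] − 33 = 0.
Substituting E[q₂] and solving: E[c₂] = 17.3333, so q₁ = (128 − 2·33 + 17.3333)/(3/2) = 52.8889.
q₂(high-cost) = (128 − 28 − (1/2)·52.8889) = 73.5556.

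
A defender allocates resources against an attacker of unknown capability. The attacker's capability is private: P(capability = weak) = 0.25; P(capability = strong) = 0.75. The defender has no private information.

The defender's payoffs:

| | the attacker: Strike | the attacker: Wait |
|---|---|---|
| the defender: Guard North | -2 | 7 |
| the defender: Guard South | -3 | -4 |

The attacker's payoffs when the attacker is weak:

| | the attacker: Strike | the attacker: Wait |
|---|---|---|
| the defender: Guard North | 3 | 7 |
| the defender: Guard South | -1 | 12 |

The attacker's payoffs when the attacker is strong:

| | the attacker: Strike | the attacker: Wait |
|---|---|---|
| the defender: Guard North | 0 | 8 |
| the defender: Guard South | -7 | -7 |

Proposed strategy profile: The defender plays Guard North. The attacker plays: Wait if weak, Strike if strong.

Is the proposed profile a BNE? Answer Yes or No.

No

The defender plays Guard North: E[Guard North] = 0.25·(7) + 0.75·(-2) = 0.25; E[Guard South] = -3.25. Best-responding. ✓
The attacker (capability weak), facing Guard North: Strike gives 3, Wait gives 7. Proposed Wait is best. ✓
The attacker (capability strong), facing Guard North: Strike gives 0, Wait gives 8. Proposed Strike is not best — profitable deviation exists. ✗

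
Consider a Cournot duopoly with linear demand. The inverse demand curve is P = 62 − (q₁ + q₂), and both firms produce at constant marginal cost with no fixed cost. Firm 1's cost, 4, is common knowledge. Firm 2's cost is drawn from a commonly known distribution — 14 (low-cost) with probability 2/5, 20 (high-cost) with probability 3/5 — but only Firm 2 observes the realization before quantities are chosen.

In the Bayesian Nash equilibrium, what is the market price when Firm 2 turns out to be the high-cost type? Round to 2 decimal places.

29.07

Firm 2 with cost c maximizes (62 − (q₁+q₂) − c)·q₂, giving q₂(c) = (62 − c − q₁)/2.
E[c₂] = 2/5·14 + 3/5·20 = 17.6
Firm 1's FOC against E[q₂] yields q₁ = (62 − 2·4 + E[c₂])/3 = (62 − 8 + 17.6)/3 = 23.8667.
q₂(high-cost) = 9.06667, so P = 62 − (23.8667 + 9.06667) = 29.0667.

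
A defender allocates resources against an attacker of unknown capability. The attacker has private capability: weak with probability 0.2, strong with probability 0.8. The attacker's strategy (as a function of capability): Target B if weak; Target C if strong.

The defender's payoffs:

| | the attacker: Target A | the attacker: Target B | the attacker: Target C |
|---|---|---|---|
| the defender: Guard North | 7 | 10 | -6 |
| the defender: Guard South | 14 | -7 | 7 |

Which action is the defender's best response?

Guard South

E[Guard North] = 0.2·(10) + 0.8·(-6) = -2.8
E[Guard South] = 0.2·(-7) + 0.8·(7) = 4.2
Best response: Guard South (4.2 is the largest).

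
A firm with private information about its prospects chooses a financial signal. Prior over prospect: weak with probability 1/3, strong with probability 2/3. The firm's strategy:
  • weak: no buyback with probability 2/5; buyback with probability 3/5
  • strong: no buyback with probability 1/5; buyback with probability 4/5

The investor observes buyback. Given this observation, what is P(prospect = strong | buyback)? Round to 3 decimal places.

0.727

Apply Bayes' rule using the sender's strategy as the likelihood.
P(buyback) = (1/3)·(3/5) + (2/3)·(4/5) = 11/15
P(strong | buyback) = ((2/3)·(4/5)) / (11/15) = (8/15) / (11/15) = 8/11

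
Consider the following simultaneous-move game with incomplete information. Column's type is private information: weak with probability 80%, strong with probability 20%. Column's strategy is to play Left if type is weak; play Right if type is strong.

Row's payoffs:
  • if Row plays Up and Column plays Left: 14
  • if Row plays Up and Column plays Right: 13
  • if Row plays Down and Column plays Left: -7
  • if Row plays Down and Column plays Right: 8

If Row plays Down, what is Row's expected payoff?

-4

Take the expectation over Column's type, weighting each type's action by its prior probability.
E[Down] = 0.8·(-7) + 0.2·8 = (-5.6) + 1.6 = -4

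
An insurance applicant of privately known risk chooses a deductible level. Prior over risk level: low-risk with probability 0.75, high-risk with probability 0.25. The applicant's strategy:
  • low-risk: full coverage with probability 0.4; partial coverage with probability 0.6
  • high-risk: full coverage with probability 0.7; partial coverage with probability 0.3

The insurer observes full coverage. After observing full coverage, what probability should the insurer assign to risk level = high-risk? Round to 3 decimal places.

0.368

P(full coverage) = 0.75·0.4 + 0.25·0.7 = 0.475
P(high-risk | full coverage) = (0.25·0.7) / 0.475 = 0.175 / 0.475 = 0.368421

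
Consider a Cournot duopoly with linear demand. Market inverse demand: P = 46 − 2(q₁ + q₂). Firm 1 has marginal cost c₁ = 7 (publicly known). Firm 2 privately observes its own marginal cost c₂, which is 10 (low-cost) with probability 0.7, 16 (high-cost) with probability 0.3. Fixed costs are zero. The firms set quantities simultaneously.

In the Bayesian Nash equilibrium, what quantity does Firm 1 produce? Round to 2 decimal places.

7.30

Each type of Firm 2 best-responds to q₁; Firm 1 best-responds to the expected q₂ over Firm 2's types.
Firm 2 with cost c maximizes (46 − 2(q₁+q₂) − c)·q₂, giving q₂(c) = (46 − c − 2q₁)/4.
E[c₂] = 0.7·10 + 0.3·16 = 11.8
Firm 1's FOC against E[q₂] yields q₁ = (46 − 2·7 + E[c₂])/6 = (46 − 14 + 11.8)/6 = 7.3.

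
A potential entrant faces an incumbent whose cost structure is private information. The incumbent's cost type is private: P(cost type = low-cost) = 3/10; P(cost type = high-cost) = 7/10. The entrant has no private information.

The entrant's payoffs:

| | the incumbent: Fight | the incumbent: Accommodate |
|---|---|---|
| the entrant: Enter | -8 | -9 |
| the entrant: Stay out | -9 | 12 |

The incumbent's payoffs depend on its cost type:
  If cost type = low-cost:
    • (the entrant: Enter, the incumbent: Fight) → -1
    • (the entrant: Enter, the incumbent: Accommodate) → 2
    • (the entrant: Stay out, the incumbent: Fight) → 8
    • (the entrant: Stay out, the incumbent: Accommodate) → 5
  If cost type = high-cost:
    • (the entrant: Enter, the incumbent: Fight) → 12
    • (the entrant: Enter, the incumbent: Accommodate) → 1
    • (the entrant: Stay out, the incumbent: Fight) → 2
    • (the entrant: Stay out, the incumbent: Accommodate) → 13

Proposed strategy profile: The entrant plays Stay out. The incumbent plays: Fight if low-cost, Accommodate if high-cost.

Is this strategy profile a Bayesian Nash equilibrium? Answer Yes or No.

Yes

The entrant plays Stay out: E[Stay out] = 3/10·(-9) + 7/10·(12) = 57/10; E[Enter] = -87/10. Best-responding. ✓
The incumbent (cost type low-cost), facing Stay out: Fight gives 8, Accommodate gives 5. Proposed Fight is best. ✓
The incumbent (cost type high-cost), facing Stay out: Fight gives 2, Accommodate gives 13. Proposed Accommodate is best. ✓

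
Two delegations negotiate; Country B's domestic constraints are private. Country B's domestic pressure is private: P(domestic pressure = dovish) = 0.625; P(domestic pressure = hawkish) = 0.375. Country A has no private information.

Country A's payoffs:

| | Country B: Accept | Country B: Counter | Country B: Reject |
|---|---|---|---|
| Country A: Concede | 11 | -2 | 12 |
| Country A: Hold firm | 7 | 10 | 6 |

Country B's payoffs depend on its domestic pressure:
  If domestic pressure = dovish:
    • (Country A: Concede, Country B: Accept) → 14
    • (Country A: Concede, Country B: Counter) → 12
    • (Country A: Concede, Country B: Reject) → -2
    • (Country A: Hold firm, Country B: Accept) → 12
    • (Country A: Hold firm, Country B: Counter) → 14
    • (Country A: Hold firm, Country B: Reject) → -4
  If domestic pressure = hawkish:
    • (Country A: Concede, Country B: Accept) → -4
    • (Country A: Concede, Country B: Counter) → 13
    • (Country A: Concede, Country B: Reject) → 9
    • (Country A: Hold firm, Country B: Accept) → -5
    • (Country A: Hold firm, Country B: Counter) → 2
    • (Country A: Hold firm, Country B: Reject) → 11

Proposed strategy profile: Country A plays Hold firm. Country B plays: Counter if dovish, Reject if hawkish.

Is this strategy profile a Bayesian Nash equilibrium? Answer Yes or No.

Yes

Country A plays Hold firm: E[Hold firm] = 0.625·(10) + 0.375·(6) = 8.5; E[Concede] = 3.25. Best-responding. ✓
Country B (domestic pressure dovish), facing Hold firm: Accept gives 12, Counter gives 14, Reject gives -4. Proposed Counter is best. ✓
Country B (domestic pressure hawkish), facing Hold firm: Accept gives -5, Counter gives 2, Reject gives 11. Proposed Reject is best. ✓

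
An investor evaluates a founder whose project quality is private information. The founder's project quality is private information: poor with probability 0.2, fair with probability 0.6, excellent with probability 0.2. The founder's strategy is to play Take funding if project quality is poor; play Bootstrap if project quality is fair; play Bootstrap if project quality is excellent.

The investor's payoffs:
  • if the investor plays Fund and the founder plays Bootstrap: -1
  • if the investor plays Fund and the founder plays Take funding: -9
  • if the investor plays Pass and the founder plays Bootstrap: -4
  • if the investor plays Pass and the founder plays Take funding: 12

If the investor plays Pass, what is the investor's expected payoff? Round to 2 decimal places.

Take the expectation over the founder's project quality, weighting each type's action by its prior probability.
E[Pass] = 0.2·12 + 0.6·(-4) + 0.2·(-4) = 2.4 + (-2.4) + (-0.8) = -0.8

-0.80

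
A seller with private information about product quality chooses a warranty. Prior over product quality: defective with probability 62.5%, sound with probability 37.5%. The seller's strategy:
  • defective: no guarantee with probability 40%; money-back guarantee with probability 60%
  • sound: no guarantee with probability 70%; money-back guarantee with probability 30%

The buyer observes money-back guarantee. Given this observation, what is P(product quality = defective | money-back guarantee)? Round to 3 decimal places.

Apply Bayes' rule using the sender's strategy as the likelihood.
P(money-back guarantee) = 0.625·0.6 + 0.375·0.3 = 0.4875
P(defective | money-back guarantee) = (0.625·0.6) / 0.4875 = 0.375 / 0.4875 = 0.769231

0.769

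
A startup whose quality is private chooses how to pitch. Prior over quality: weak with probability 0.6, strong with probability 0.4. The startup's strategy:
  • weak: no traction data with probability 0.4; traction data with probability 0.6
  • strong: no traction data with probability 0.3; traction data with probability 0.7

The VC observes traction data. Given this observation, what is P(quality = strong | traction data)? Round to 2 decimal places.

0.44

P(traction data) = 0.6·0.6 + 0.4·0.7 = 0.64
P(strong | traction data) = (0.4·0.7) / 0.64 = 0.28 / 0.64 = 0.4375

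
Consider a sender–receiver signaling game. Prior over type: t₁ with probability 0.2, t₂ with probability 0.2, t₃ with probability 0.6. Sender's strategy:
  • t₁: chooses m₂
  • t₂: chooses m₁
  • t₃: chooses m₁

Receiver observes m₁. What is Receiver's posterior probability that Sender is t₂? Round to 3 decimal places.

0.250

P(m₁) = 0.2·0 + 0.2·1 + 0.6·1 = 0.8
P(t₂ | m₁) = (0.2·1) / 0.8 = 0.2 / 0.8 = 0.25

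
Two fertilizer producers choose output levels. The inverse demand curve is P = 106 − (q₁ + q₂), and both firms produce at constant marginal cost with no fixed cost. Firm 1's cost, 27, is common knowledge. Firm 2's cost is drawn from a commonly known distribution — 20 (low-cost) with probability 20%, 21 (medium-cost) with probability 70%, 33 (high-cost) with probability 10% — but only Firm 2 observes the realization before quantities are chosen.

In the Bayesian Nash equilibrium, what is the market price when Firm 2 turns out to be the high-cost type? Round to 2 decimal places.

Firm 2 with cost c maximizes (106 − (q₁+q₂) − c)·q₂, giving q₂(c) = (106 − c − q₁)/2.
E[c₂] = 0.2·20 + 0.7·21 + 0.1·33 = 22
Firm 1's FOC against E[q₂] yields q₁ = (106 − 2·27 + E[c₂])/3 = (106 − 54 + 22)/3 = 24.6667.
q₂(high-cost) = 24.1667, so P = 106 − (24.6667 + 24.1667) = 57.1667.

57.17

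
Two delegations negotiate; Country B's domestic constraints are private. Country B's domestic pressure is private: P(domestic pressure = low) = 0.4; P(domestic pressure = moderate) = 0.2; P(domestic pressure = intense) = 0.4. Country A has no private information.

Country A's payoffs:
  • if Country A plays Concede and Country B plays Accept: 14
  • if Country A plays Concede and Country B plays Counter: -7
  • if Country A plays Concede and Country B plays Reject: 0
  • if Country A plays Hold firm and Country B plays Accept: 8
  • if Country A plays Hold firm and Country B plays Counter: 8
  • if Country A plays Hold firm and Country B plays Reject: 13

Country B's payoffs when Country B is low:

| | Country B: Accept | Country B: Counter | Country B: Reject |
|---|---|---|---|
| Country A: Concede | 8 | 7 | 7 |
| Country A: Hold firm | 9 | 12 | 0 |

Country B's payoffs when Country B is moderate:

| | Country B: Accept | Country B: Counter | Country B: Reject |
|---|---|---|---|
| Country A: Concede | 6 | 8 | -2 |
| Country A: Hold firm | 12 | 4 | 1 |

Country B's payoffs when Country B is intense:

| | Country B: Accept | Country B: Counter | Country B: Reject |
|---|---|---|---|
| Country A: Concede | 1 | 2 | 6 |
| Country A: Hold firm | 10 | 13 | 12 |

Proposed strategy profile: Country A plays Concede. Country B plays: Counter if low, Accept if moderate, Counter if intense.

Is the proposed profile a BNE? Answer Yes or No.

No

Country A plays Concede: E[Concede] = 0.4·(-7) + 0.2·(14) + 0.4·(-7) = -2.8; E[Hold firm] = 8. Not best-responding. ✗
Country B (domestic pressure low), facing Concede: Accept gives 8, Counter gives 7, Reject gives 7. Proposed Counter is not best — profitable deviation exists. ✗
Country B (domestic pressure moderate), facing Concede: Accept gives 6, Counter gives 8, Reject gives -2. Proposed Accept is not best — profitable deviation exists. ✗
Country B (domestic pressure intense), facing Concede: Accept gives 1, Counter gives 2, Reject gives 6. Proposed Counter is not best — profitable deviation exists. ✗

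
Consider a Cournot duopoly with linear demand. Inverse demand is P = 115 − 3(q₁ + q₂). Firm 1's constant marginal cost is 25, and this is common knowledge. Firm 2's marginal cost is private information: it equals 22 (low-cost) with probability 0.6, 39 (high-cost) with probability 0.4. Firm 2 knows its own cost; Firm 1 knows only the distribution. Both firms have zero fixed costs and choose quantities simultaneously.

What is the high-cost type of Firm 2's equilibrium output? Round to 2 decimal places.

7.46

Firm 2 with cost c maximizes (115 − 3(q₁+q₂) − c)·q₂, giving q₂(c) = (115 − c − 3q₁)/6.
E[c₂] = 0.6·22 + 0.4·39 = 28.8
Firm 1's FOC against E[q₂] yields q₁ = (115 − 2·25 + E[c₂])/9 = (115 − 50 + 28.8)/9 = 10.4222.
q₂(high-cost) = (115 − 39 − 3·10.4222)/6 = 7.45556.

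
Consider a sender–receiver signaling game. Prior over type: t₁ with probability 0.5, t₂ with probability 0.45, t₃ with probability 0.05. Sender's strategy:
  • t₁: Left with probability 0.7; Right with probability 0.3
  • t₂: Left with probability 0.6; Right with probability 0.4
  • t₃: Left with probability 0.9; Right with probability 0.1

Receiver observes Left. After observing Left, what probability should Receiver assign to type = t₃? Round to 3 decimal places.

P(Left) = 0.5·0.7 + 0.45·0.6 + 0.05·0.9 = 0.665
P(t₃ | Left) = (0.05·0.9) / 0.665 = 0.045 / 0.665 = 0.0676692

0.068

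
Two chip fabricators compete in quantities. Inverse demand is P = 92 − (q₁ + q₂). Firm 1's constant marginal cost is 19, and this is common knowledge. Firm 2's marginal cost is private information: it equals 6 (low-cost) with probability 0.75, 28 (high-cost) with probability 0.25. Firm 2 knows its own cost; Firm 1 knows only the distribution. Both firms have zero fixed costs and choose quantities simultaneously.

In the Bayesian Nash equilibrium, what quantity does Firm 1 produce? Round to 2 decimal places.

21.83

Type-c best response for Firm 2: q₂(c) = (92 − c)/2 − q₁/2.
Firm 1 maximizes expected profit; its first-order condition is 92 − 2q₁ − E[q₂] − 19 = 0.
Substituting E[q₂] and solving: E[c₂] = 11.5, so q₁ = (92 − 2·19 + 11.5)/3 = 21.8333.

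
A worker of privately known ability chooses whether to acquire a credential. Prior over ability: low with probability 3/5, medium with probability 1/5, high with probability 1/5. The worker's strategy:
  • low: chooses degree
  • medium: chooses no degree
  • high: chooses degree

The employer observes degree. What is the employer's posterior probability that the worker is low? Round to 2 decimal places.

0.75

P(degree) = (3/5)·1 + (1/5)·0 + (1/5)·1 = 4/5
P(low | degree) = ((3/5)·1) / (4/5) = (3/5) / (4/5) = 3/4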